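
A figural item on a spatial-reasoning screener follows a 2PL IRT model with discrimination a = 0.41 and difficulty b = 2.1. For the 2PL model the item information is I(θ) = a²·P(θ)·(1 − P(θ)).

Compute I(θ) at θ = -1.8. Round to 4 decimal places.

P = 1/(1+e^{1.5990}) = 0.1681
P(1−P) = 0.1681 × 0.8319 = 0.1399
I = a² × P(1−P) = 0.41² × 0.1399 = 0.02351

0.0235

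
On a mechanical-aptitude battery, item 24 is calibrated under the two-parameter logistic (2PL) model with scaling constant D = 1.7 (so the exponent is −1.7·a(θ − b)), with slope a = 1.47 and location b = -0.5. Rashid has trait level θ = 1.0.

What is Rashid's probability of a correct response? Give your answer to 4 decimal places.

0.9770

P(θ) = 1 / (1 + exp(−D·a(θ − b)))
Exponent: 1.7 × 1.47 × (1.0 − (-0.5)) = 3.7485
1/(1 + e^{-3.7485}) = 0.9770
P = 0.9770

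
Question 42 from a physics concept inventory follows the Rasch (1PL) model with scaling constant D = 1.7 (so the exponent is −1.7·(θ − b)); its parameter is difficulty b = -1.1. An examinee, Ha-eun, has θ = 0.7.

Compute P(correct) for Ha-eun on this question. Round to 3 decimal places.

P(θ) = 1 / (1 + exp(−D·(θ − b)))
Exponent: 1.7 × (0.7 − (-1.1)) = 3.0600
1/(1 + e^{-3.0600}) = 0.9552
P = 0.9552

0.955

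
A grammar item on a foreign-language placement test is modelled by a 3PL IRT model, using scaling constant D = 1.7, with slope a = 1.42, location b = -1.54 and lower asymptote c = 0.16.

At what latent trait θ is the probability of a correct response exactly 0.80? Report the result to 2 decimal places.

-1.06

P(θ) = c + (1 − c) · 1 / (1 + exp(−D·a(θ − b)))
Remove guessing floor: (0.80 − 0.16)/(1 − 0.16) = 0.7619
logit = ln(0.7619/0.2381) = 1.1632
θ = b + logit/(1.7·a) = -1.54 + 1.1632/2.4140 = -1.0582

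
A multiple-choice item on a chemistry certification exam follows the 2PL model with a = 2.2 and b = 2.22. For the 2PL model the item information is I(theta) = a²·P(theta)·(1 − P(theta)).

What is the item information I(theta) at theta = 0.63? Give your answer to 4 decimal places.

0.1380

P = 1/(1+e^{3.4980}) = 0.0294
P(1−P) = 0.0294 × 0.9706 = 0.0285
I = a² × P(1−P) = 2.2² × 0.0285 = 0.13797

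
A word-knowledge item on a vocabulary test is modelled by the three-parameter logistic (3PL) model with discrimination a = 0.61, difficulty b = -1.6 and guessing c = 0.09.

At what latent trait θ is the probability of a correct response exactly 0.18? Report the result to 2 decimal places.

P(θ) = c + (1 − c) · 1 / (1 + exp(−a(θ − b)))
Remove guessing floor: (0.18 − 0.09)/(1 − 0.09) = 0.0989
logit = ln(0.0989/0.9011) = -2.2095
θ = b + logit/(a) = -1.6 + (-2.2095)/0.6100 = -5.2221

-5.22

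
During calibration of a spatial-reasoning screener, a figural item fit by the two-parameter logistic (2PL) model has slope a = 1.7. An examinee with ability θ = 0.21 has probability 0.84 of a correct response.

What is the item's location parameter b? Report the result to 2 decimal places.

P(θ) = 1 / (1 + exp(−a(θ − b)))
logit(0.84) = ln(0.84/0.16) = 1.6582
b = θ − logit/(a) = 0.21 − 1.6582/1.7000 = -0.7654

-0.77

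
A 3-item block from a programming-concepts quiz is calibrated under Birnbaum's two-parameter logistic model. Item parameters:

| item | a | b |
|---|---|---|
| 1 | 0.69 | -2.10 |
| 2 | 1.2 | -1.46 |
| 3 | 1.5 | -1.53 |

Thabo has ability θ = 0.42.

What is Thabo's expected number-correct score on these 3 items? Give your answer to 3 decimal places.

P(θ) = 1 / (1 + exp(−a(θ − b)))
P_1 = 1/(1+e^{-1.7388}) = 0.8505
P_2 = 1/(1+e^{-2.2560}) = 0.9052
P_3 = 1/(1+e^{-2.9250}) = 0.9491
E[score] = 0.8505 + 0.9052 + 0.9491 = 2.7048

2.705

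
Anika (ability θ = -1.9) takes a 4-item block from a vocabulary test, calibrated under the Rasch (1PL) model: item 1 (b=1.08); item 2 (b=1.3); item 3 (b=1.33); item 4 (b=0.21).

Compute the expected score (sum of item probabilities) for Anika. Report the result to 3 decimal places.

P(θ) = 1 / (1 + exp(−(θ − b)))
P_1 = 1/(1+e^{2.9800}) = 0.0483
P_2 = 1/(1+e^{3.2000}) = 0.0392
P_3 = 1/(1+e^{3.2300}) = 0.0381
P_4 = 1/(1+e^{2.1100}) = 0.1081
E[score] = 0.0483 + 0.0392 + 0.0381 + 0.1081 = 0.2337

0.234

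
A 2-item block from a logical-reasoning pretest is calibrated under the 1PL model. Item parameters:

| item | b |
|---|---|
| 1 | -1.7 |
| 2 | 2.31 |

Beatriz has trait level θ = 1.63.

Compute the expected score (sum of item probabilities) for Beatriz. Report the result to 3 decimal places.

1.302

P(θ) = 1 / (1 + exp(−(θ − b)))
P_1 = 1/(1+e^{-3.3300}) = 0.9654
P_2 = 1/(1+e^{0.6800}) = 0.3363
E[score] = 0.9654 + 0.3363 = 1.3017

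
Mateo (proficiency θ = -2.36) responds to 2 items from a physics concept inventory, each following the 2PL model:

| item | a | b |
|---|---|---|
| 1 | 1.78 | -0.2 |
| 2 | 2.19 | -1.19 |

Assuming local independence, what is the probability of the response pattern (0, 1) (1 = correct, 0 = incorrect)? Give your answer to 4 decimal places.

0.0701

P(θ) = 1 / (1 + exp(−a(θ − b)))
P_1 = 1/(1+e^{3.8448}) = 0.0209
P_2 = 1/(1+e^{2.5623}) = 0.0716
L = (1−P_1) × P_2 = 0.9791 × 0.0716 = 0.07010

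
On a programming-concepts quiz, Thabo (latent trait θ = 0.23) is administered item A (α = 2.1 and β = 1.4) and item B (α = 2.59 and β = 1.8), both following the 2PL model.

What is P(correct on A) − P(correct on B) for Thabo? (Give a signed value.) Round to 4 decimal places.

0.0621

P(θ) = 1 / (1 + exp(−α(θ − β)))
P_A = 0.0789
P_B = 0.0169
P_A − P_B = 0.0621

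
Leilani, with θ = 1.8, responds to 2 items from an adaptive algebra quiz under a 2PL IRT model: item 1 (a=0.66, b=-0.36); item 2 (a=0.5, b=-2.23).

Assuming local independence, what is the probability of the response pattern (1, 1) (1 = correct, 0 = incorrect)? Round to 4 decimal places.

0.7114

P(θ) = 1 / (1 + exp(−a(θ − b)))
P_1 = 1/(1+e^{-1.4256}) = 0.8062
P_2 = 1/(1+e^{-2.0150}) = 0.8824
L = P_1 × P_2 = 0.8062 × 0.8824 = 0.71137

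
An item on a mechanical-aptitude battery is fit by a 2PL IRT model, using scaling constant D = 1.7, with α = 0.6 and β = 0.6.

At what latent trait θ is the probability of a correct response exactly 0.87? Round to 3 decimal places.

2.464

P(θ) = 1 / (1 + exp(−D·α(θ − β)))
logit = ln(0.8700/0.1300) = 1.9010
θ = β + logit/(1.7·α) = 0.6 + 1.9010/1.0200 = 2.4637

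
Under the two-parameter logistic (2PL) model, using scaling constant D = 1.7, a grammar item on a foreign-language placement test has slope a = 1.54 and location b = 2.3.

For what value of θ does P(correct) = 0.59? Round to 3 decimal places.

2.439

P(θ) = 1 / (1 + exp(−D·a(θ − b)))
logit = ln(0.5900/0.4100) = 0.3640
θ = b + logit/(1.7·a) = 2.3 + 0.3640/2.6180 = 2.4390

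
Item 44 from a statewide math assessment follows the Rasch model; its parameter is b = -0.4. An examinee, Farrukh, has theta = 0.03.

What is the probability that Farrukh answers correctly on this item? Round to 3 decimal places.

0.606

P(theta) = 1 / (1 + exp(−(theta − b)))
Exponent: (0.03 − (-0.4)) = 0.4300
1/(1 + e^{-0.4300}) = 0.6059
P = 0.6059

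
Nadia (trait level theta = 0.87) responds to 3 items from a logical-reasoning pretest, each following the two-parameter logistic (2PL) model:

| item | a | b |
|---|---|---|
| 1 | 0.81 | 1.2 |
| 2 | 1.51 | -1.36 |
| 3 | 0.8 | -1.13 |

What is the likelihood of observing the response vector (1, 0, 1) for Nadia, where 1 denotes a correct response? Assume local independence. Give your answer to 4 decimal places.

0.0120

P(theta) = 1 / (1 + exp(−a(theta − b)))
P_1 = 1/(1+e^{0.2673}) = 0.4336
P_2 = 1/(1+e^{-3.3673}) = 0.9667
P_3 = 1/(1+e^{-1.6000}) = 0.8320
L = P_1 × (1−P_2) × P_3 = 0.4336 × 0.0333 × 0.8320 = 0.01202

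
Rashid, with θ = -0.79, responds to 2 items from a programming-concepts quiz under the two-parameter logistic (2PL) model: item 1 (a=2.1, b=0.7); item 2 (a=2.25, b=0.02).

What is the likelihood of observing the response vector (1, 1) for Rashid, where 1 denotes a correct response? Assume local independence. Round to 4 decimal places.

0.0058

P(θ) = 1 / (1 + exp(−a(θ − b)))
P_1 = 1/(1+e^{3.1290}) = 0.0419
P_2 = 1/(1+e^{1.8225}) = 0.1391
L = P_1 × P_2 = 0.0419 × 0.1391 = 0.00583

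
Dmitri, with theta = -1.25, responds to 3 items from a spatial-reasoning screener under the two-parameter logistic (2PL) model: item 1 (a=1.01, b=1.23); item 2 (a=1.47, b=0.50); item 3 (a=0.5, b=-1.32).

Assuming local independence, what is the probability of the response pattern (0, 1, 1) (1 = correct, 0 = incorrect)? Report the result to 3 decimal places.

P(theta) = 1 / (1 + exp(−a(theta − b)))
P_1 = 1/(1+e^{2.5048}) = 0.0755
P_2 = 1/(1+e^{2.5725}) = 0.0709
P_3 = 1/(1+e^{-0.0350}) = 0.5087
L = (1−P_1) × P_2 × P_3 = 0.9245 × 0.0709 × 0.5087 = 0.03336

0.033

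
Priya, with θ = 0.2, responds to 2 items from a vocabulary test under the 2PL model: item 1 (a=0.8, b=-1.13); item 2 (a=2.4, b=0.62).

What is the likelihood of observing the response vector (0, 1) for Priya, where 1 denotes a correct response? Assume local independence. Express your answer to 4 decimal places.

0.0686

P(θ) = 1 / (1 + exp(−a(θ − b)))
P_1 = 1/(1+e^{-1.0640}) = 0.7435
P_2 = 1/(1+e^{1.0080}) = 0.2674
L = (1−P_1) × P_2 = 0.2565 × 0.2674 = 0.06859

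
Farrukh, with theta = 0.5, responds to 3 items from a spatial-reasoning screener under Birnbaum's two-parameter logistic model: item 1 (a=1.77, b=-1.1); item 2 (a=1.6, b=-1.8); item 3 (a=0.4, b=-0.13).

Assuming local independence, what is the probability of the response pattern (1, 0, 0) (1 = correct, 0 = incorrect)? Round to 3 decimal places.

P(theta) = 1 / (1 + exp(−a(theta − b)))
P_1 = 1/(1+e^{-2.8320}) = 0.9444
P_2 = 1/(1+e^{-3.6800}) = 0.9754
P_3 = 1/(1+e^{-0.2520}) = 0.5627
L = P_1 × (1−P_2) × (1−P_3) = 0.9444 × 0.0246 × 0.4373 = 0.01016

0.010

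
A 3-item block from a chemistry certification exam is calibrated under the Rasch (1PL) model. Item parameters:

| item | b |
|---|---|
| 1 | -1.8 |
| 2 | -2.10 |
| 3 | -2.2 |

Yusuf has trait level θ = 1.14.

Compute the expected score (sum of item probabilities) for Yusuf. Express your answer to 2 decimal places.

2.88

P(θ) = 1 / (1 + exp(−(θ − b)))
P_1 = 1/(1+e^{-2.9400}) = 0.9498
P_2 = 1/(1+e^{-3.2400}) = 0.9623
P_3 = 1/(1+e^{-3.3400}) = 0.9658
E[score] = 0.9498 + 0.9623 + 0.9658 = 2.8779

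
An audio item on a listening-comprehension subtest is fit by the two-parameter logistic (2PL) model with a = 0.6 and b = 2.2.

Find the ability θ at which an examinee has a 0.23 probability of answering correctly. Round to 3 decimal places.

0.186

P(θ) = 1 / (1 + exp(−a(θ − b)))
logit = ln(0.2300/0.7700) = -1.2083
θ = b + logit/(a) = 2.2 + (-1.2083)/0.6000 = 0.1861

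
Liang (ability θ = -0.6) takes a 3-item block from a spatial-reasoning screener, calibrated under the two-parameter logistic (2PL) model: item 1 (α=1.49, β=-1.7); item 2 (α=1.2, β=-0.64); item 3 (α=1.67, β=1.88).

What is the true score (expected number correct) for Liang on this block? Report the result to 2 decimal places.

1.37

P(θ) = 1 / (1 + exp(−α(θ − β)))
P_1 = 1/(1+e^{-1.6390}) = 0.8374
P_2 = 1/(1+e^{-0.0480}) = 0.5120
P_3 = 1/(1+e^{4.1416}) = 0.0156
E[score] = 0.8374 + 0.5120 + 0.0156 = 1.3650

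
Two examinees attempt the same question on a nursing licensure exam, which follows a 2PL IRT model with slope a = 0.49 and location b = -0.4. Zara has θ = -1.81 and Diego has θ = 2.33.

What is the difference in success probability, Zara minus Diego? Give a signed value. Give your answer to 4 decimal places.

P(θ) = 1 / (1 + exp(−a(θ − b)))
P(Zara) = 0.3338  [exponent -0.6909]
P(Diego) = 0.7921  [exponent 1.3377]
Difference = 0.3338 − 0.7921 = -0.4583

-0.4583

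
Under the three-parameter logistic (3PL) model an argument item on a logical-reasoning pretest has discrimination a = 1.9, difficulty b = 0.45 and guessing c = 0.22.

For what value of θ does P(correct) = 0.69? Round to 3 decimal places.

P(θ) = c + (1 − c) · 1 / (1 + exp(−a(θ − b)))
Remove guessing floor: (0.69 − 0.22)/(1 − 0.22) = 0.6026
logit = ln(0.6026/0.3974) = 0.4162
θ = b + logit/(a) = 0.45 + 0.4162/1.9000 = 0.6690

0.669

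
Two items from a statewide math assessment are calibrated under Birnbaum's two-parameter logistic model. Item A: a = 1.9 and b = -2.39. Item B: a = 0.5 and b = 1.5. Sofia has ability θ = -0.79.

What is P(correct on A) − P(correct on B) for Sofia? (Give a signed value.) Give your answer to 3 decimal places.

P(θ) = 1 / (1 + exp(−a(θ − b)))
P_A = 0.9543
P_B = 0.2414
P_A − P_B = 0.7129

0.713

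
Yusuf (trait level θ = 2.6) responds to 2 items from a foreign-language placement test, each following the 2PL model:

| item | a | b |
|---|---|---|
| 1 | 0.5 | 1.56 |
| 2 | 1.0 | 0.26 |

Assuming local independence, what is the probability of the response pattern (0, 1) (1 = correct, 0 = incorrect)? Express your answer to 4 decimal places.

0.3401

P(θ) = 1 / (1 + exp(−a(θ − b)))
P_1 = 1/(1+e^{-0.5200}) = 0.6271
P_2 = 1/(1+e^{-2.3400}) = 0.9121
L = (1−P_1) × P_2 = 0.3729 × 0.9121 = 0.34009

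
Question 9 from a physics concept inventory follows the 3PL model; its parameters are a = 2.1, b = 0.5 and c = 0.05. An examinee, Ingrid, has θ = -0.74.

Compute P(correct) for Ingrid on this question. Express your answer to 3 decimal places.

0.115

P(θ) = c + (1 − c) · 1 / (1 + exp(−a(θ − b)))
Exponent: 2.1 × (-0.74 − 0.5) = -2.6040
1/(1 + e^{2.6040}) = 0.0689
P = 0.05 + 0.95 × 0.0689 = 0.1154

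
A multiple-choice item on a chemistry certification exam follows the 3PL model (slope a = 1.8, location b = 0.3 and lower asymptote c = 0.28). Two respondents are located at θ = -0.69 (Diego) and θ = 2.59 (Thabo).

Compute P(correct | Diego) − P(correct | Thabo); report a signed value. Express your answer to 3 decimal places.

-0.605

P(θ) = c + (1 − c) · 1 / (1 + exp(−a(θ − b)))
P(Diego) = 0.3837  [exponent -1.7820]
P(Thabo) = 0.9885  [exponent 4.1220]
Difference = 0.3837 − 0.9885 = -0.6048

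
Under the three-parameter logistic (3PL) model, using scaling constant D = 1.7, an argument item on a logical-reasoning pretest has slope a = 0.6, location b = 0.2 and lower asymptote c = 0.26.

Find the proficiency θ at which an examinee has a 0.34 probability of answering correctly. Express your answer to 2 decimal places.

P(θ) = c + (1 − c) · 1 / (1 + exp(−D·a(θ − b)))
Remove guessing floor: (0.34 − 0.26)/(1 − 0.26) = 0.1081
logit = ln(0.1081/0.8919) = -2.1102
θ = b + logit/(1.7·a) = 0.2 + (-2.1102)/1.0200 = -1.8688

-1.87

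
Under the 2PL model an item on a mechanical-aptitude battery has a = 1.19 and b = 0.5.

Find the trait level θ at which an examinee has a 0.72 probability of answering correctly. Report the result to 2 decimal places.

P(θ) = 1 / (1 + exp(−a(θ − b)))
logit = ln(0.7200/0.2800) = 0.9445
θ = b + logit/(a) = 0.5 + 0.9445/1.1900 = 1.2937

1.29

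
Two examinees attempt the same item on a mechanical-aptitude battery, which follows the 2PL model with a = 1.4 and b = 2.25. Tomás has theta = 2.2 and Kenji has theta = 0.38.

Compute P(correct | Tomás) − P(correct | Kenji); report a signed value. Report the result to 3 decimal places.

P(theta) = 1 / (1 + exp(−a(theta − b)))
P(Tomás) = 0.4825  [exponent -0.0700]
P(Kenji) = 0.0680  [exponent -2.6180]
Difference = 0.4825 − 0.0680 = 0.4145

0.415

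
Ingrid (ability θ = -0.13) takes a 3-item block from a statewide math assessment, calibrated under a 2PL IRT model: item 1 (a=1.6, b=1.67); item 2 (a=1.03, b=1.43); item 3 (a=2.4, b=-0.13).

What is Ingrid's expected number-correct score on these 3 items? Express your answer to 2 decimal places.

0.72

P(θ) = 1 / (1 + exp(−a(θ − b)))
P_1 = 1/(1+e^{2.8800}) = 0.0532
P_2 = 1/(1+e^{1.6068}) = 0.1670
P_3 = 1/(1+e^{0.0000}) = 0.5000
E[score] = 0.0532 + 0.1670 + 0.5000 = 0.7202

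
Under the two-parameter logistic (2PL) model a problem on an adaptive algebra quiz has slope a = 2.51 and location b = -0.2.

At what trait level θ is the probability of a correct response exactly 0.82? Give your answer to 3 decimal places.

P(θ) = 1 / (1 + exp(−a(θ − b)))
logit = ln(0.8200/0.1800) = 1.5163
θ = b + logit/(a) = -0.2 + 1.5163/2.5100 = 0.4041

0.404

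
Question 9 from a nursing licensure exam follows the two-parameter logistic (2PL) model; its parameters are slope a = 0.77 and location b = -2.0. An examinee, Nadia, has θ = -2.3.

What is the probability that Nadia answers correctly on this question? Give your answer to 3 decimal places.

0.443

P(θ) = 1 / (1 + exp(−a(θ − b)))
Exponent: 0.77 × (-2.3 − (-2.0)) = -0.2310
1/(1 + e^{0.2310}) = 0.4425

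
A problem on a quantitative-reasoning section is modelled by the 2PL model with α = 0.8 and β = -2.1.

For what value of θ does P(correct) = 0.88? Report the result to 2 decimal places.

0.39

P(θ) = 1 / (1 + exp(−α(θ − β)))
logit = ln(0.8800/0.1200) = 1.9924
θ = β + logit/(α) = -2.1 + 1.9924/0.8000 = 0.3905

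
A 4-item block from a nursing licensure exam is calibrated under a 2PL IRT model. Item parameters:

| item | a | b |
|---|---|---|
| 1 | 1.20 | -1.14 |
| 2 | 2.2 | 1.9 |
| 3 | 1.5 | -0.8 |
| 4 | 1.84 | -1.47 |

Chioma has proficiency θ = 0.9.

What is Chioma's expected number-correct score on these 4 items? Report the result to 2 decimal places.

2.94

P(θ) = 1 / (1 + exp(−a(θ − b)))
P_1 = 1/(1+e^{-2.4480}) = 0.9204
P_2 = 1/(1+e^{2.2000}) = 0.0998
P_3 = 1/(1+e^{-2.5500}) = 0.9276
P_4 = 1/(1+e^{-4.3608}) = 0.9874
E[score] = 0.9204 + 0.0998 + 0.9276 + 0.9874 = 2.9351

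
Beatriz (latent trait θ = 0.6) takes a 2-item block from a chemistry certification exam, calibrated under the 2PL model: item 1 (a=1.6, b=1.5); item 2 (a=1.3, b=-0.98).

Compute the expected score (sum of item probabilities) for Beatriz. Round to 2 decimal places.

1.08

P(θ) = 1 / (1 + exp(−a(θ − b)))
P_1 = 1/(1+e^{1.4400}) = 0.1915
P_2 = 1/(1+e^{-2.0540}) = 0.8864
E[score] = 0.1915 + 0.8864 = 1.0779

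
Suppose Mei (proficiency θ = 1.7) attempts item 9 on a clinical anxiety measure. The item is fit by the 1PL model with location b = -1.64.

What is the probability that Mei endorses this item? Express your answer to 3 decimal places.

0.966

P(θ) = 1 / (1 + exp(−(θ − b)))
Exponent: (1.7 − (-1.64)) = 3.3400
1/(1 + e^{-3.3400}) = 0.9658
P = 0.9658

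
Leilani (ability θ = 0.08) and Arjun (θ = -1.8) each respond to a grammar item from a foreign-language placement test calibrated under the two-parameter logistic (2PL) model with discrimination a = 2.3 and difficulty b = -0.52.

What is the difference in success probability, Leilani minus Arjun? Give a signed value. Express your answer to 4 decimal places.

P(θ) = 1 / (1 + exp(−a(θ − b)))
P(Leilani) = 0.7990  [exponent 1.3800]
P(Arjun) = 0.0500  [exponent -2.9440]
Difference = 0.7990 − 0.0500 = 0.7490

0.7490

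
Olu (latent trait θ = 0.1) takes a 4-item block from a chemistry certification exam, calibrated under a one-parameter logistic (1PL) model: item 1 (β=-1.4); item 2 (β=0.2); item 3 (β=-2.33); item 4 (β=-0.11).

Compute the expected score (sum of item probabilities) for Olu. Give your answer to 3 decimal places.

2.764

P(θ) = 1 / (1 + exp(−(θ − β)))
P_1 = 1/(1+e^{-1.5000}) = 0.8176
P_2 = 1/(1+e^{0.1000}) = 0.4750
P_3 = 1/(1+e^{-2.4300}) = 0.9191
P_4 = 1/(1+e^{-0.2100}) = 0.5523
E[score] = 0.8176 + 0.4750 + 0.9191 + 0.5523 = 2.7640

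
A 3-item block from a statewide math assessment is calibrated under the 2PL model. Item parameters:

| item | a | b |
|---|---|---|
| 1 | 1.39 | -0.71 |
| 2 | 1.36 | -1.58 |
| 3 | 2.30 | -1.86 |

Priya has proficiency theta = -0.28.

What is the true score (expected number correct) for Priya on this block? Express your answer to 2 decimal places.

2.47

P(theta) = 1 / (1 + exp(−a(theta − b)))
P_1 = 1/(1+e^{-0.5977}) = 0.6451
P_2 = 1/(1+e^{-1.7680}) = 0.8542
P_3 = 1/(1+e^{-3.6340}) = 0.9743
E[score] = 0.6451 + 0.8542 + 0.9743 = 2.4736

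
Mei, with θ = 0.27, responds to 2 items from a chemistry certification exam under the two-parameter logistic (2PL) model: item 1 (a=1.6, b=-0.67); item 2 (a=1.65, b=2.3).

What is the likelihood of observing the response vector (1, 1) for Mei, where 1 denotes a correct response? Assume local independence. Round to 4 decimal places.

0.0277

P(θ) = 1 / (1 + exp(−a(θ − b)))
P_1 = 1/(1+e^{-1.5040}) = 0.8182
P_2 = 1/(1+e^{3.3495}) = 0.0339
L = P_1 × P_2 = 0.8182 × 0.0339 = 0.02775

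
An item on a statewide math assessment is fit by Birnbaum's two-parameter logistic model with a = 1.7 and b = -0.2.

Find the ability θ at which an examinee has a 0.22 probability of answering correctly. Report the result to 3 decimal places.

P(θ) = 1 / (1 + exp(−a(θ − b)))
logit = ln(0.2200/0.7800) = -1.2657
θ = b + logit/(a) = -0.2 + (-1.2657)/1.7000 = -0.9445

-0.945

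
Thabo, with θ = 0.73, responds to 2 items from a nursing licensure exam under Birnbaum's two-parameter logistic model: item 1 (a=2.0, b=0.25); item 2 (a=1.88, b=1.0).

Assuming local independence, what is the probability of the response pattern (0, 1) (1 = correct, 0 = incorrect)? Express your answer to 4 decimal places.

P(θ) = 1 / (1 + exp(−a(θ − b)))
P_1 = 1/(1+e^{-0.9600}) = 0.7231
P_2 = 1/(1+e^{0.5076}) = 0.3758
L = (1−P_1) × P_2 = 0.2769 × 0.3758 = 0.10404

0.1040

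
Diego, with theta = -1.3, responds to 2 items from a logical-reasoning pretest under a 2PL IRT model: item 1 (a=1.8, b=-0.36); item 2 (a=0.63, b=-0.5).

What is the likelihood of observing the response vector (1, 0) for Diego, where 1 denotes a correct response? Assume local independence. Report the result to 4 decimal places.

0.0969

P(theta) = 1 / (1 + exp(−a(theta − b)))
P_1 = 1/(1+e^{1.6920}) = 0.1555
P_2 = 1/(1+e^{0.5040}) = 0.3766
L = P_1 × (1−P_2) = 0.1555 × 0.6234 = 0.09695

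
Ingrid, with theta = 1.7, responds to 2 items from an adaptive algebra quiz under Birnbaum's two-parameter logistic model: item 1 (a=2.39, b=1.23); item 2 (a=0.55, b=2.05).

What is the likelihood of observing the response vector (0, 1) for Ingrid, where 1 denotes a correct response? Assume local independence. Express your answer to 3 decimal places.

0.111

P(theta) = 1 / (1 + exp(−a(theta − b)))
P_1 = 1/(1+e^{-1.1233}) = 0.7546
P_2 = 1/(1+e^{0.1925}) = 0.4520
L = (1−P_1) × P_2 = 0.2454 × 0.4520 = 0.11093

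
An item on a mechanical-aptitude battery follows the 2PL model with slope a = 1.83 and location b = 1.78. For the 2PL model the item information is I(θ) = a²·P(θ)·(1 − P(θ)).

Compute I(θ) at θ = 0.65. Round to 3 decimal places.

P = 1/(1+e^{2.0679}) = 0.1123
P(1−P) = 0.1123 × 0.8877 = 0.0997
I = a² × P(1−P) = 1.83² × 0.0997 = 0.33373

0.334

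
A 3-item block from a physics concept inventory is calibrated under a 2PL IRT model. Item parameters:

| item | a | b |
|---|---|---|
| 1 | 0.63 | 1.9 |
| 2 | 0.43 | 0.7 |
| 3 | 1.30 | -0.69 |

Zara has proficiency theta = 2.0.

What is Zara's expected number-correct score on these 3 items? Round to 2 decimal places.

P(theta) = 1 / (1 + exp(−a(theta − b)))
P_1 = 1/(1+e^{-0.0630}) = 0.5157
P_2 = 1/(1+e^{-0.5590}) = 0.6362
P_3 = 1/(1+e^{-3.4970}) = 0.9706
E[score] = 0.5157 + 0.6362 + 0.9706 = 2.1226

2.12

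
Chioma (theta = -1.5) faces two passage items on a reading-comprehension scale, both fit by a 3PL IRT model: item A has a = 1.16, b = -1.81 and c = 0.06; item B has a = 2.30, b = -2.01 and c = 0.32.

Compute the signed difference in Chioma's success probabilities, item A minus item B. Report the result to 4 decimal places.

P(theta) = c + (1 − c) · 1 / (1 + exp(−a(theta − b)))
P_A = 0.6136
P_B = 0.8393
P_A − P_B = -0.2257

-0.2257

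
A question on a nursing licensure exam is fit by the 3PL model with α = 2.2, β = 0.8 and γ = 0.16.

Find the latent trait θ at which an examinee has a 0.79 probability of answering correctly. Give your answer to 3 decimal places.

1.299

P(θ) = γ + (1 − γ) · 1 / (1 + exp(−α(θ − β)))
Remove guessing floor: (0.79 − 0.16)/(1 − 0.16) = 0.7500
logit = ln(0.7500/0.2500) = 1.0986
θ = β + logit/(α) = 0.8 + 1.0986/2.2000 = 1.2994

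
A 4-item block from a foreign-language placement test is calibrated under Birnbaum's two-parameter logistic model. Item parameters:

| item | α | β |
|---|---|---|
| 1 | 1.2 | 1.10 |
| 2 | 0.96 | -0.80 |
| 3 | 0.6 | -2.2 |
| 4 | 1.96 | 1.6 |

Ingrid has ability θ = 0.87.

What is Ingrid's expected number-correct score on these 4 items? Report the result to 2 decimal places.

2.32

P(θ) = 1 / (1 + exp(−α(θ − β)))
P_1 = 1/(1+e^{0.2760}) = 0.4314
P_2 = 1/(1+e^{-1.6032}) = 0.8325
P_3 = 1/(1+e^{-1.8420}) = 0.8632
P_4 = 1/(1+e^{1.4308}) = 0.1930
E[score] = 0.4314 + 0.8325 + 0.8632 + 0.1930 = 2.3201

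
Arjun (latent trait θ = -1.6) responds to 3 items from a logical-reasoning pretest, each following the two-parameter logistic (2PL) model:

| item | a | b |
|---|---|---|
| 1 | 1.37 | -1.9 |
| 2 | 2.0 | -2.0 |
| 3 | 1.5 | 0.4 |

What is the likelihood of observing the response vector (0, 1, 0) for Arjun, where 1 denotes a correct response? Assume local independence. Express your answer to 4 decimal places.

0.2620

P(θ) = 1 / (1 + exp(−a(θ − b)))
P_1 = 1/(1+e^{-0.4110}) = 0.6013
P_2 = 1/(1+e^{-0.8000}) = 0.6900
P_3 = 1/(1+e^{3.0000}) = 0.0474
L = (1−P_1) × P_2 × (1−P_3) = 0.3987 × 0.6900 × 0.9526 = 0.26203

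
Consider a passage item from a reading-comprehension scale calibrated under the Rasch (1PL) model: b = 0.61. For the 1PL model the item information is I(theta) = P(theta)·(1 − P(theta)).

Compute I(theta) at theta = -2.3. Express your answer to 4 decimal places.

0.0490

P = 1/(1+e^{2.9100}) = 0.0517
P(1−P) = 0.0517 × 0.9483 = 0.0490
I = P(1−P) = 0.04899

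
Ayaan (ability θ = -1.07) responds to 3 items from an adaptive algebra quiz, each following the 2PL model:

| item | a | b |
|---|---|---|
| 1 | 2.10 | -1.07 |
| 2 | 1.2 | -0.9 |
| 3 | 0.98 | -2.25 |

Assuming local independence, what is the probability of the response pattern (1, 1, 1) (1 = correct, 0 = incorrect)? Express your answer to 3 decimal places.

0.171

P(θ) = 1 / (1 + exp(−a(θ − b)))
P_1 = 1/(1+e^{0.0000}) = 0.5000
P_2 = 1/(1+e^{0.2040}) = 0.4492
P_3 = 1/(1+e^{-1.1564}) = 0.7607
L = P_1 × P_2 × P_3 = 0.5000 × 0.4492 × 0.7607 = 0.17084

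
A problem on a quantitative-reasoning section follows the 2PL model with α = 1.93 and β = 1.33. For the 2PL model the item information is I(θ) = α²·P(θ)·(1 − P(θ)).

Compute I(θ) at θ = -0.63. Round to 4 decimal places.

P = 1/(1+e^{3.7828}) = 0.0223
P(1−P) = 0.0223 × 0.9777 = 0.0218
I = α² × P(1−P) = 1.93² × 0.0218 = 0.08104

0.0810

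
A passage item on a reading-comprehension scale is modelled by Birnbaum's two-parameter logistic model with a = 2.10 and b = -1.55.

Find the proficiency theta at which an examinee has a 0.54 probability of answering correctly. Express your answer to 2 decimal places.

P(theta) = 1 / (1 + exp(−a(theta − b)))
logit = ln(0.5400/0.4600) = 0.1603
theta = b + logit/(a) = -1.55 + 0.1603/2.1000 = -1.4736

-1.47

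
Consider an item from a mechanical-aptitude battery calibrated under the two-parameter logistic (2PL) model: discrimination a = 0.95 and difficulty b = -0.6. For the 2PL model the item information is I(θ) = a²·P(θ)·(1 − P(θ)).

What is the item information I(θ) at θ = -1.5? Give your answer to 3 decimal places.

P = 1/(1+e^{0.8550}) = 0.2984
P(1−P) = 0.2984 × 0.7016 = 0.2094
I = a² × P(1−P) = 0.95² × 0.2094 = 0.18894

0.189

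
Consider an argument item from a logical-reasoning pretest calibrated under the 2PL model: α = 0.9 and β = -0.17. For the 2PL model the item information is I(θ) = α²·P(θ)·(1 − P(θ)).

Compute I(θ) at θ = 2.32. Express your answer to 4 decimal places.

P = 1/(1+e^{-2.2410}) = 0.9039
P(1−P) = 0.9039 × 0.0961 = 0.0869
I = α² × P(1−P) = 0.9² × 0.0869 = 0.07038

0.0704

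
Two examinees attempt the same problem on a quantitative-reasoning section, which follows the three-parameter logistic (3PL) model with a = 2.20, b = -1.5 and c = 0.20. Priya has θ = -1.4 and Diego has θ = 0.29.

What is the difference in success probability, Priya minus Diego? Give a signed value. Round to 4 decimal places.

-0.3409

P(θ) = c + (1 − c) · 1 / (1 + exp(−a(θ − b)))
P(Priya) = 0.6438  [exponent 0.2200]
P(Diego) = 0.9847  [exponent 3.9380]
Difference = 0.6438 − 0.9847 = -0.3409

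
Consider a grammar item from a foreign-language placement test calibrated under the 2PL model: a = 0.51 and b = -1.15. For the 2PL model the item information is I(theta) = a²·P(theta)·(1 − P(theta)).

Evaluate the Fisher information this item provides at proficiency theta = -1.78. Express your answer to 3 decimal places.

P = 1/(1+e^{0.3213}) = 0.4204
P(1−P) = 0.4204 × 0.5796 = 0.2437
I = a² × P(1−P) = 0.51² × 0.2437 = 0.06338

0.063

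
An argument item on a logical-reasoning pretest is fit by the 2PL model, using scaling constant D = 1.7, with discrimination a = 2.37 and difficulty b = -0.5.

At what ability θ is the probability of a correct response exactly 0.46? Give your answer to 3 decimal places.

P(θ) = 1 / (1 + exp(−D·a(θ − b)))
logit = ln(0.4600/0.5400) = -0.1603
θ = b + logit/(1.7·a) = -0.5 + (-0.1603)/4.0290 = -0.5398

-0.540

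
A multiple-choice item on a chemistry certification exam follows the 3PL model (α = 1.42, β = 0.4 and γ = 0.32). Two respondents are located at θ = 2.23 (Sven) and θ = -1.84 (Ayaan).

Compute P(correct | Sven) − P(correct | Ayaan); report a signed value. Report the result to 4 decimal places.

0.6058

P(θ) = γ + (1 − γ) · 1 / (1 + exp(−α(θ − β)))
P(Sven) = 0.9529  [exponent 2.5986]
P(Ayaan) = 0.3471  [exponent -3.1808]
Difference = 0.9529 − 0.3471 = 0.6058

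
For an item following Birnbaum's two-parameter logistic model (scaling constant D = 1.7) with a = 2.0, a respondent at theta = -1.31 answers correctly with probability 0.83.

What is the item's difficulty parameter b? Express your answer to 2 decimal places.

-1.78

P(theta) = 1 / (1 + exp(−D·a(theta − b)))
logit(0.83) = ln(0.83/0.17) = 1.5856
b = theta − logit/(1.7·a) = -1.31 − 1.5856/3.4000 = -1.7764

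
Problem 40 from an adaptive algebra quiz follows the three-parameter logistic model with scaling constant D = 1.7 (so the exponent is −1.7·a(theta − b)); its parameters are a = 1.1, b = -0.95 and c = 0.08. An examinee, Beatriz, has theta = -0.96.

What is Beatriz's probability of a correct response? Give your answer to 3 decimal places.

0.536

P(theta) = c + (1 − c) · 1 / (1 + exp(−D·a(theta − b)))
Exponent: 1.7 × 1.1 × (-0.96 − (-0.95)) = -0.0187
1/(1 + e^{0.0187}) = 0.4953
P = 0.08 + 0.92 × 0.4953 = 0.5357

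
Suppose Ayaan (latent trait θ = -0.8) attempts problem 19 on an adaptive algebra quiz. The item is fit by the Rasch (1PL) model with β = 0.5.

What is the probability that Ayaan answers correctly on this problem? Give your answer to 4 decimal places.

0.2142

P(θ) = 1 / (1 + exp(−(θ − β)))
Exponent: (-0.8 − 0.5) = -1.3000
1/(1 + e^{1.3000}) = 0.2142
P = 0.2142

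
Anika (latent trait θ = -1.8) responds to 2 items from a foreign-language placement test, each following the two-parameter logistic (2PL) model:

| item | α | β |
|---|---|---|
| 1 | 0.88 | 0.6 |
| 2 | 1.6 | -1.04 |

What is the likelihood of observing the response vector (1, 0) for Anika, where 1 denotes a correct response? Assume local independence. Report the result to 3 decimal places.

0.083

P(θ) = 1 / (1 + exp(−α(θ − β)))
P_1 = 1/(1+e^{2.1120}) = 0.1079
P_2 = 1/(1+e^{1.2160}) = 0.2286
L = P_1 × (1−P_2) = 0.1079 × 0.7714 = 0.08326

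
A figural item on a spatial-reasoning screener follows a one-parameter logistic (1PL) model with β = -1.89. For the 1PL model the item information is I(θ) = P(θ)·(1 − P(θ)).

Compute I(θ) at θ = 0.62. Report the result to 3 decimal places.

0.070

P = 1/(1+e^{-2.5100}) = 0.9248
P(1−P) = 0.9248 × 0.0752 = 0.0695
I = P(1−P) = 0.06951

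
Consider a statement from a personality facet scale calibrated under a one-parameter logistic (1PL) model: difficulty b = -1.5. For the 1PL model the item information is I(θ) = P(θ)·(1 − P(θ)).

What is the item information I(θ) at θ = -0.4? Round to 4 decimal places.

P = 1/(1+e^{-1.1000}) = 0.7503
P(1−P) = 0.7503 × 0.2497 = 0.1874
I = P(1−P) = 0.18737

0.1874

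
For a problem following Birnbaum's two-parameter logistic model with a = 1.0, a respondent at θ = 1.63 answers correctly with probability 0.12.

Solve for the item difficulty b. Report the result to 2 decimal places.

3.62

P(θ) = 1 / (1 + exp(−a(θ − b)))
logit(0.12) = ln(0.12/0.88) = -1.9924
b = θ − logit/(a) = 1.63 − (-1.9924)/1.0000 = 3.6224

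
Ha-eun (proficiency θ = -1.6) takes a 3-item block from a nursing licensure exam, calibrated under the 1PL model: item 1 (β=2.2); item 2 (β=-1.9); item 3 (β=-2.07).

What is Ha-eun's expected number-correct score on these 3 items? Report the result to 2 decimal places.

1.21

P(θ) = 1 / (1 + exp(−(θ − β)))
P_1 = 1/(1+e^{3.8000}) = 0.0219
P_2 = 1/(1+e^{-0.3000}) = 0.5744
P_3 = 1/(1+e^{-0.4700}) = 0.6154
E[score] = 0.0219 + 0.5744 + 0.6154 = 1.2117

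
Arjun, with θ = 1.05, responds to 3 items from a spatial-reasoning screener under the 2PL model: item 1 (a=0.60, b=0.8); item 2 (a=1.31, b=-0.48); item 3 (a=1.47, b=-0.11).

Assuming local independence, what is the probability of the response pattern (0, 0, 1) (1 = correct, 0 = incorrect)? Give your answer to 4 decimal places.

0.0465

P(θ) = 1 / (1 + exp(−a(θ − b)))
P_1 = 1/(1+e^{-0.1500}) = 0.5374
P_2 = 1/(1+e^{-2.0043}) = 0.8812
P_3 = 1/(1+e^{-1.7052}) = 0.8462
L = (1−P_1) × (1−P_2) × P_3 = 0.4626 × 0.1188 × 0.8462 = 0.04648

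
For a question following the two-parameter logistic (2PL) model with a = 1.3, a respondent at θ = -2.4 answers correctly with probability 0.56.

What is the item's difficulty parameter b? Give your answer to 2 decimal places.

P(θ) = 1 / (1 + exp(−a(θ − b)))
logit(0.56) = ln(0.56/0.44) = 0.2412
b = θ − logit/(a) = -2.4 − 0.2412/1.3000 = -2.5855

-2.59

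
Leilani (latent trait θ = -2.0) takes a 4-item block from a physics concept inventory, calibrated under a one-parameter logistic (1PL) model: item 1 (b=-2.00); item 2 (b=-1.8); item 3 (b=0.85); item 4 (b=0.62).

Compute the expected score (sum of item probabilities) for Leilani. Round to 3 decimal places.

1.073

P(θ) = 1 / (1 + exp(−(θ − b)))
P_1 = 1/(1+e^{0.0000}) = 0.5000
P_2 = 1/(1+e^{0.2000}) = 0.4502
P_3 = 1/(1+e^{2.8500}) = 0.0547
P_4 = 1/(1+e^{2.6200}) = 0.0679
E[score] = 0.5000 + 0.4502 + 0.0547 + 0.0679 = 1.0727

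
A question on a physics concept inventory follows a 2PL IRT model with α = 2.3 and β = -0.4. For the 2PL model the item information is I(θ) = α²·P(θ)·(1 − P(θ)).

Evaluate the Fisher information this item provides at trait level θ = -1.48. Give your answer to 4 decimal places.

0.3759

P = 1/(1+e^{2.4840}) = 0.0770
P(1−P) = 0.0770 × 0.9230 = 0.0711
I = α² × P(1−P) = 2.3² × 0.0711 = 0.37591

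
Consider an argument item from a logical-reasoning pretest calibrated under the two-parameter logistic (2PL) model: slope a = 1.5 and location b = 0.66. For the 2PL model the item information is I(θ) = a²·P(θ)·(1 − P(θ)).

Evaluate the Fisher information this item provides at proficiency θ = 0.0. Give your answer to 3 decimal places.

0.444

P = 1/(1+e^{0.9900}) = 0.2709
P(1−P) = 0.2709 × 0.7291 = 0.1975
I = a² × P(1−P) = 1.5² × 0.1975 = 0.44442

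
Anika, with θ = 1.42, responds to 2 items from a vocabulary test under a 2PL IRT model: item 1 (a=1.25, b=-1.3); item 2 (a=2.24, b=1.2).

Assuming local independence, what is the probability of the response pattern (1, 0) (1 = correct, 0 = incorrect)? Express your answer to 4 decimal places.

0.3670

P(θ) = 1 / (1 + exp(−a(θ − b)))
P_1 = 1/(1+e^{-3.4000}) = 0.9677
P_2 = 1/(1+e^{-0.4928}) = 0.6208
L = P_1 × (1−P_2) = 0.9677 × 0.3792 = 0.36699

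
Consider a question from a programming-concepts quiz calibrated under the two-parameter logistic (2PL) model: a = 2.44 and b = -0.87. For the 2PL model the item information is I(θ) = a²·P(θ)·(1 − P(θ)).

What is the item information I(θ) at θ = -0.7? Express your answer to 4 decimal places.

1.4262

P = 1/(1+e^{-0.4148}) = 0.6022
P(1−P) = 0.6022 × 0.3978 = 0.2395
I = a² × P(1−P) = 2.44² × 0.2395 = 1.42617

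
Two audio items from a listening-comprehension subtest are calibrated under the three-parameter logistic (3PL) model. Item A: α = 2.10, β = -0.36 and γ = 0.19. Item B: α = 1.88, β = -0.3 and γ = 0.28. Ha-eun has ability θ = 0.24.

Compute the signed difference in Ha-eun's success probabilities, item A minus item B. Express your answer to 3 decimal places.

P(θ) = γ + (1 − γ) · 1 / (1 + exp(−α(θ − β)))
P_A = 0.8210
P_B = 0.8085
P_A − P_B = 0.0125

0.013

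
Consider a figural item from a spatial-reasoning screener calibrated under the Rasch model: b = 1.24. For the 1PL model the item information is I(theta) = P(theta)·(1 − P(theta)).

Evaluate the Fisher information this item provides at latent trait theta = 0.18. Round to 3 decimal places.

P = 1/(1+e^{1.0600}) = 0.2573
P(1−P) = 0.2573 × 0.7427 = 0.1911
I = P(1−P) = 0.19110

0.191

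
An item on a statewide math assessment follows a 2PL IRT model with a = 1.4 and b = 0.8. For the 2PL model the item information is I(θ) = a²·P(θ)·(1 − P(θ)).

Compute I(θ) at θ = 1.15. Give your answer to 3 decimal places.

P = 1/(1+e^{-0.4900}) = 0.6201
P(1−P) = 0.6201 × 0.3799 = 0.2356
I = a² × P(1−P) = 1.4² × 0.2356 = 0.46173

0.462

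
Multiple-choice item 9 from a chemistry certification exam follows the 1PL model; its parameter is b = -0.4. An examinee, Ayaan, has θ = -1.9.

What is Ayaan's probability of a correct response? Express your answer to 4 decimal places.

0.1824

P(θ) = 1 / (1 + exp(−(θ − b)))
Exponent: (-1.9 − (-0.4)) = -1.5000
1/(1 + e^{1.5000}) = 0.1824
P = 0.1824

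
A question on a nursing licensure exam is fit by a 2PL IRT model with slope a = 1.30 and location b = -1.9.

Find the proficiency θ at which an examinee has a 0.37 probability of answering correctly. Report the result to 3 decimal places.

P(θ) = 1 / (1 + exp(−a(θ − b)))
logit = ln(0.3700/0.6300) = -0.5322
θ = b + logit/(a) = -1.9 + (-0.5322)/1.3000 = -2.3094

-2.309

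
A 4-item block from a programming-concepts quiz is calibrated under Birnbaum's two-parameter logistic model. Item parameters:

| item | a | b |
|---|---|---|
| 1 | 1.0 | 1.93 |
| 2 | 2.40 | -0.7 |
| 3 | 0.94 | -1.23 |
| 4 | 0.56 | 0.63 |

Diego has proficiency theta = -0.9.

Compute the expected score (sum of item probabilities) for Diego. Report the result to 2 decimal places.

P(theta) = 1 / (1 + exp(−a(theta − b)))
P_1 = 1/(1+e^{2.8300}) = 0.0557
P_2 = 1/(1+e^{0.4800}) = 0.3823
P_3 = 1/(1+e^{-0.3102}) = 0.5769
P_4 = 1/(1+e^{0.8568}) = 0.2980
E[score] = 0.0557 + 0.3823 + 0.5769 + 0.2980 = 1.3129

1.31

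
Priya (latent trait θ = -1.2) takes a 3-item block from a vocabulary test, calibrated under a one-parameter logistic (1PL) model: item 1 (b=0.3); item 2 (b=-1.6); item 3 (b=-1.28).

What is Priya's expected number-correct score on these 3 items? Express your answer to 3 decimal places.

P(θ) = 1 / (1 + exp(−(θ − b)))
P_1 = 1/(1+e^{1.5000}) = 0.1824
P_2 = 1/(1+e^{-0.4000}) = 0.5987
P_3 = 1/(1+e^{-0.0800}) = 0.5200
E[score] = 0.1824 + 0.5987 + 0.5200 = 1.3011

1.301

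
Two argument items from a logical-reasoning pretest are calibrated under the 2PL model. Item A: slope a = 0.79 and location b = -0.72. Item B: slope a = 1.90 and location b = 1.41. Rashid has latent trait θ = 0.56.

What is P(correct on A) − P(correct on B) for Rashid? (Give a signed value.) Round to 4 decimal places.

0.5674

P(θ) = 1 / (1 + exp(−a(θ − b)))
P_A = 0.7333
P_B = 0.1659
P_A − P_B = 0.5674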